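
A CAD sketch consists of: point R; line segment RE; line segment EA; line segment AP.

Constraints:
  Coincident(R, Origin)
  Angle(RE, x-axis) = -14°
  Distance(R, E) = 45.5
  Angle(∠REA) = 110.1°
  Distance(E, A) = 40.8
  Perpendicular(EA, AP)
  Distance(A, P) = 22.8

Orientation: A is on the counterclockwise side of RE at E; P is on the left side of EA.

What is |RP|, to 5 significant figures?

59.852

R is at the origin; RE runs at -14.0° with length 45.5, so E = 45.5·(cos -14.0°, sin -14.0°) = (44.148, -11.007). ∠REA = 110.1°, so EA runs at -14.0° + (180° − 110.1°) = 55.900° from the x-axis; with |EA| = 40.8, A = E + 40.8·(cos 55.900°, sin 55.900°) = (67.023, 22.777). EA is perpendicular to AP; with |AP| = 22.8 on the left of EA, P = A + 22.8·(-0.82806, 0.56064) = (48.143, 35.560). Then |RP| = |P − R| = 59.852.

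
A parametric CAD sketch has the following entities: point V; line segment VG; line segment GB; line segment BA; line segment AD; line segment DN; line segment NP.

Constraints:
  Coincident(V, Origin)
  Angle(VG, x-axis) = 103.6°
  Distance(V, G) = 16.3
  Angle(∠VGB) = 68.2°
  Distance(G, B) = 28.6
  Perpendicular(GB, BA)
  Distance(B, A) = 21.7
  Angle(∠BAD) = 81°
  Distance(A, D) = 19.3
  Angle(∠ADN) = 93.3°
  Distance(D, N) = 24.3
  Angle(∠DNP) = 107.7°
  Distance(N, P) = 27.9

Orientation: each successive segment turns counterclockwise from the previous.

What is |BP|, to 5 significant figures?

15.522

∠ADN = 93.3° gives DN at 131.10° from the x-axis; with |DN| = 24.3, N = (-16.760, 13.402). ∠DNP = 107.7° gives NP at -156.60° from the x-axis; with |NP| = 27.9, P = (-42.365, 2.3219). Then |BP| = |P − B| = 15.522.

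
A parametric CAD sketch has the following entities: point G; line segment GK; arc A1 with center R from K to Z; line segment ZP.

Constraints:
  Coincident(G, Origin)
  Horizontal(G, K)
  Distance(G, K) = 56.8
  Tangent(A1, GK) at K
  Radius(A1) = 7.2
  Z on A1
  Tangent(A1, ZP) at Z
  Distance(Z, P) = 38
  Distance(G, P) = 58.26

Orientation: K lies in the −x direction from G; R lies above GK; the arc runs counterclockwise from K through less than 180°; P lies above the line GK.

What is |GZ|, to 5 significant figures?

50.123

G is at the origin; GK is horizontal with |GK| = 56.8 and K on the −x side, so K = (-56.800, 0.0000). A1 meets GK tangentially, so RK is at right angles to GK, so R = K + (0, 7.2) = (-56.800, 7.2000). Since RZ ⟂ ZP (tangency), |RP| = √(7.2² + 38.0²) = 38.676 regardless of where Z sits on A1. So P lies on both circle(G, 58.26) and circle(R, 38.676); the above-GK intersection is P = (-40.225, 42.144). Z is the foot of the tangent from P: Z = (-49.834, 5.3794).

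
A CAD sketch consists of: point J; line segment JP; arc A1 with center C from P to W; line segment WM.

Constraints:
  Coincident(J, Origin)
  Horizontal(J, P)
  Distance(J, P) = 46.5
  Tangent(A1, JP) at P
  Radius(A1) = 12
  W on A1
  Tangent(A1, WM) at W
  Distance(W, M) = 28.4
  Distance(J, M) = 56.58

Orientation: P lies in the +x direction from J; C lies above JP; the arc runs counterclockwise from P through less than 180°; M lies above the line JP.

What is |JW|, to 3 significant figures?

59.2

J is at the origin; JP is horizontal with |JP| = 46.5 and P on the +x side, so P = (46.5, 0.00). A1 meets JP tangentially, so CP is at right angles to JP, so C = P + (0, 12) = (46.5, 12.0). Since CW ⟂ WM (tangency), |CM| = √(12.0² + 28.4²) = 30.8 regardless of where W sits on A1. So M lies on both circle(J, 56.58) and circle(C, 30.8); the above-JP intersection is M = (38.2, 41.7). W is the foot of the tangent from M: W = (55.9, 19.5).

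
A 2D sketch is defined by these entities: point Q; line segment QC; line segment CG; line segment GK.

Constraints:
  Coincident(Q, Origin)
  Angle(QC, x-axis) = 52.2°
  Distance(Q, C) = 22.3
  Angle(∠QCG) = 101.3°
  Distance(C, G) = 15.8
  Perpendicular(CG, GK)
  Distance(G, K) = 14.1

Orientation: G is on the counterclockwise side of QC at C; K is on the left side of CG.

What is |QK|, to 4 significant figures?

21.61

∠QCG = 101.3°, so CG runs at 52.2° + (180° − 101.3°) = 130.9° from the x-axis; with |CG| = 15.8, G = C + 15.8·(cos 130.9°, sin 130.9°) = (3.323, 29.56). The perpendicularity gives GK at right angles to CG; with |GK| = 14.1 on the left of CG, K = G + 14.1·(-0.7559, -0.6547) = (-7.335, 20.33). Then |QK| = |K − Q| = 21.61.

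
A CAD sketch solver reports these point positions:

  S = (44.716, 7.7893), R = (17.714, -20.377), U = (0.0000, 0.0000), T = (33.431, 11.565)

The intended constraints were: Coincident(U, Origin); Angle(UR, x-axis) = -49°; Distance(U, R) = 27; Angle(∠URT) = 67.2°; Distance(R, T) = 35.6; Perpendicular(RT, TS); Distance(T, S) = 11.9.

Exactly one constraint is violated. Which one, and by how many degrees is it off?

Perpendicular(RT, TS) — off by 7.70°.

U = (0.00, 0.00) ✓; UR at -49.00° ✓; |UR| = 27.00 ✓; ∠URT = 67.20° ✓; |RT| = 35.60 ✓; ∠(RT, TS) = 82.30° ✗; |TS| = 11.90 ✓.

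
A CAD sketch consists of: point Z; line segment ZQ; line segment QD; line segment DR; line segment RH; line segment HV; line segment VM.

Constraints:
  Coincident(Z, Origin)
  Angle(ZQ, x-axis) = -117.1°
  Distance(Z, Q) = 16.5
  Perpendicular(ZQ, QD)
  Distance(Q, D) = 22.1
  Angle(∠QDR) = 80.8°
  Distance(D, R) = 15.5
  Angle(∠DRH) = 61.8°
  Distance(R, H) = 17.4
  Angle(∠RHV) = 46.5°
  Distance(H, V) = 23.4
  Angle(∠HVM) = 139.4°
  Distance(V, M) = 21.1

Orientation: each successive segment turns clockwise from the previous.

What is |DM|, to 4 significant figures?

27.57

Z is at the origin; ZQ runs at -117.1° with length 16.5, so Q = (-7.516, -14.69). ZQ is perpendicular to QD, so QD runs at 152.9°; with |QD| = 22.1, D = (-27.19, -4.621). ∠QDR = 80.8° gives DR at 53.70° from the x-axis; with |DR| = 15.5, R = (-18.01, 7.871). ∠DRH = 61.8° gives RH at -64.50° from the x-axis; with |RH| = 17.4, H = (-10.52, -7.834). ∠RHV = 46.5° gives HV at 162.0° from the x-axis; with |HV| = 23.4, V = (-32.78, -0.6031). ∠HVM = 139.4° gives VM at 121.4° from the x-axis; with |VM| = 21.1, M = (-43.77, 17.41). Then |DM| = |M − D| = 27.57.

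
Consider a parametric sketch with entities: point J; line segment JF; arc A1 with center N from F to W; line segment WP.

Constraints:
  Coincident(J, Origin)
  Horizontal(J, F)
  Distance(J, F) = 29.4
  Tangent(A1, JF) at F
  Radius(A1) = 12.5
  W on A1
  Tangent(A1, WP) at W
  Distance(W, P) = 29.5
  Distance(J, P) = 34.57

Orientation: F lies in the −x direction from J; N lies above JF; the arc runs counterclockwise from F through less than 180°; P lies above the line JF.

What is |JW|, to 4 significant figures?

19.46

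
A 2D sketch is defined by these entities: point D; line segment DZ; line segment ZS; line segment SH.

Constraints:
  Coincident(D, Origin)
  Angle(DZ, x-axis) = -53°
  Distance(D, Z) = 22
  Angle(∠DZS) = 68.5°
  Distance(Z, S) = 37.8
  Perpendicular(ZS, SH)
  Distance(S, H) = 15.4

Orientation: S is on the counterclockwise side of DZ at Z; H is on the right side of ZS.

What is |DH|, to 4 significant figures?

46.59

D is at the origin; DZ runs at -53.0° with length 22.0, so Z = 22.0·(cos -53.0°, sin -53.0°) = (13.24, -17.57). ∠DZS = 68.5°, so ZS runs at -53.0° + (180° − 68.5°) = 58.50° from the x-axis; with |ZS| = 37.8, S = Z + 37.8·(cos 58.50°, sin 58.50°) = (32.99, 14.66). The perpendicularity gives SH at right angles to ZS; with |SH| = 15.4 on the right of ZS, H = S + 15.4·(0.8526, -0.5225) = (46.12, 6.613). Then |DH| = |H − D| = 46.59.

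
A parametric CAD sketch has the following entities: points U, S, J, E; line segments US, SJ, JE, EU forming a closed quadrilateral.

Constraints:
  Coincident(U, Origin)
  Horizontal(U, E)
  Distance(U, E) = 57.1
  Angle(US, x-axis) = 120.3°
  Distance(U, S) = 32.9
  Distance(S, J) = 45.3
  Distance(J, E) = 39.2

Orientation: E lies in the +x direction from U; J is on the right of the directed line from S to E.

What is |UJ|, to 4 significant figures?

17.94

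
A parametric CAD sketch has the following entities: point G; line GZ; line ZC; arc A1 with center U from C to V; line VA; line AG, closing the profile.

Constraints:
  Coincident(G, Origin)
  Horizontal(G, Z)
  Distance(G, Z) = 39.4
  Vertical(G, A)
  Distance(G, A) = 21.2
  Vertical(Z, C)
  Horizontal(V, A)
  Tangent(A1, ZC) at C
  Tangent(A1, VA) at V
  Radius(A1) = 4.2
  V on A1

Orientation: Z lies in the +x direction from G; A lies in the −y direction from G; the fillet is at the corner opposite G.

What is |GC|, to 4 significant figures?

42.91

G is at the origin; GZ is horizontal with |GZ| = 39.4 and Z on the +x side, so Z = (39.40, 0.000). G and A share the same x with |GA| = 21.2 and A on the −y side, so A = (0.000, -21.20). The virtual corner opposite G is at (39.40, -21.20). A1 meets ZC tangentially, so UC is at right angles to ZC and tangency of A1 to VA means the radius UV is perpendicular to VA, with radius 4.2, so the center U sits 4.2 in from both sides at U = (35.20, -17.00). That places the tangent points at C = (39.40, -17.00) on ZC and V = (35.20, -21.20) on VA. Then |GC| = |C − G| = 42.91.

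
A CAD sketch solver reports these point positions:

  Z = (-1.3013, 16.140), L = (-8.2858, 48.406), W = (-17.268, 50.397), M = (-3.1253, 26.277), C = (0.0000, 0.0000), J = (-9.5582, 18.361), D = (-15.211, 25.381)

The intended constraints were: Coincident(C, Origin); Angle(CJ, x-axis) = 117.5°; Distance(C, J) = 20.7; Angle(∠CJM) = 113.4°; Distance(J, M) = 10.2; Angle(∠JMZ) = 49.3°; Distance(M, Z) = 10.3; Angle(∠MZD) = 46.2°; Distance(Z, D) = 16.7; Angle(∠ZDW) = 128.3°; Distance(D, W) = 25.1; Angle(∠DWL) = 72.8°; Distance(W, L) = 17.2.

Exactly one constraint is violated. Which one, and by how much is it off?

Distance(W, L) = 17.2 — off by 8.00.

C = (0.00, 0.00) ✓; CJ at 117.5° ✓; |CJ| = 20.70 ✓; ∠CJM = 113.4° ✓; |JM| = 10.20 ✓; ∠JMZ = 49.30° ✓; |MZ| = 10.30 ✓; ∠MZD = 46.20° ✓; |ZD| = 16.70 ✓; ∠ZDW = 128.3° ✓; |DW| = 25.10 ✓; ∠DWL = 72.80° ✓; |WL| = 9.200 ✗.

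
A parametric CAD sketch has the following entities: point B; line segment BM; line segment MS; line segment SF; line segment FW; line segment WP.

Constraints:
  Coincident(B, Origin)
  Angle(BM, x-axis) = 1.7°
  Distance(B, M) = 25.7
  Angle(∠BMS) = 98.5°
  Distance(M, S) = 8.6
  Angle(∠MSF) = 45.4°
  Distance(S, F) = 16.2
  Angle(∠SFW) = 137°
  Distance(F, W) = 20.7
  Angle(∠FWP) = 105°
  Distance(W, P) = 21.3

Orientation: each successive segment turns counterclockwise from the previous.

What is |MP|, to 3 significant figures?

30.9

B is at the origin; BM runs at 1.7° with length 25.7, so M = (25.7, 0.762). ∠BMS = 98.5° gives MS at 83.2° from the x-axis; with |MS| = 8.6, S = (26.7, 9.30). ∠MSF = 45.4° gives SF at -142° from the x-axis; with |SF| = 16.2, F = (13.9, -0.627). ∠SFW = 137.0° gives FW at -99.2° from the x-axis; with |FW| = 20.7, W = (10.6, -21.1). ∠FWP = 105.0° gives WP at -24.2° from the x-axis; with |WP| = 21.3, P = (30.0, -29.8). Then |MP| = |P − M| = 30.9.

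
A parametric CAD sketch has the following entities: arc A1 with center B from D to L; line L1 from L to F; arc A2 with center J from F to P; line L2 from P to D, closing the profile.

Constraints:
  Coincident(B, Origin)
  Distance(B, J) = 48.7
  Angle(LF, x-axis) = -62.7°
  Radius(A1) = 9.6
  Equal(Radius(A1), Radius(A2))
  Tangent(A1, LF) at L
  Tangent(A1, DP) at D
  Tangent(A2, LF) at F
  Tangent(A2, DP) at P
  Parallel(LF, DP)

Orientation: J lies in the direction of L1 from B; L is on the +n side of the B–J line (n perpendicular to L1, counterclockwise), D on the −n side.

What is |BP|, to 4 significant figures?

49.64

The slot axis is L1's direction at -62.7°, so u = (cos -62.7°, sin -62.7°) = (0.4586, -0.8886) and n = (−sin -62.7°, cos -62.7°) = (0.8886, 0.4586). B is at the origin and J lies 48.7 along u from B, so J = 48.7·u = (22.34, -43.28). Tangency of A1 to both parallel lines with radius 9.6 puts L and D at B ± 9.6·n: L = (8.531, 4.403), D = (-8.531, -4.403). Equal radii place F and P the same way about J: F = J + 9.6·n = (30.87, -38.87), P = J − 9.6·n = (13.81, -47.68). Then |BP| = |P − B| = 49.64.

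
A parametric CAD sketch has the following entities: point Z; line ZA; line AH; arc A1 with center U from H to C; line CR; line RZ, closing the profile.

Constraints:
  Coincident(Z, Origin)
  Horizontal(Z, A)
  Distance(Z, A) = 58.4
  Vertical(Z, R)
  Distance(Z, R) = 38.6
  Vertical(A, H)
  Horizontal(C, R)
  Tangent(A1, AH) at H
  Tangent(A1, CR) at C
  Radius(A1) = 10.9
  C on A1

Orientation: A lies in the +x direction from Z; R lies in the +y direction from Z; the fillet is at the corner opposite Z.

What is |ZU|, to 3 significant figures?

55.0

ZR is vertical with |ZR| = 38.6 and R on the +y side, so R = (0.00, 38.6). The virtual corner opposite Z is at (58.4, 38.6). Since A1 is tangent to AH there, UH ⟂ AH and tangency of A1 to CR means the radius UC is perpendicular to CR, with radius 10.9, so the center U sits 10.9 in from both sides at U = (47.5, 27.7). Then |ZU| = |U − Z| = 55.0.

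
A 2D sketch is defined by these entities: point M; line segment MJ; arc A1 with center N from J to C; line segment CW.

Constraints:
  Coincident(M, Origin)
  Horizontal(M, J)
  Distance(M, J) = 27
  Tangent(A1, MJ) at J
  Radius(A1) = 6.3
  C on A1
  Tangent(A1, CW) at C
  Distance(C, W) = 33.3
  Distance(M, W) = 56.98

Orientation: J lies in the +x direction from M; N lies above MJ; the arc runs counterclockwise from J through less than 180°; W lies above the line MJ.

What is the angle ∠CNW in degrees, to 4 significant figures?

79.29°

Checks: M = (0.00, 0.00) ✓; |NC| = 6.300 ✓; ∠(NC, CW) = 90.00° ✓; |CW| = 33.30 ✓; |MW| = 56.98 ✓.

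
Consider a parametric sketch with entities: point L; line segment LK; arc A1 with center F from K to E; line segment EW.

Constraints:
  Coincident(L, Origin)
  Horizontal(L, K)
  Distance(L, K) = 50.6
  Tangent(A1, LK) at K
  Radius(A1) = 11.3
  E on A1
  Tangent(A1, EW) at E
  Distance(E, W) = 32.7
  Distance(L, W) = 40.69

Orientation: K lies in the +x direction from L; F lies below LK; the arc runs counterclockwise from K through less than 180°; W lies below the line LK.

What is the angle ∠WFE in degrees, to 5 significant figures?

70.937°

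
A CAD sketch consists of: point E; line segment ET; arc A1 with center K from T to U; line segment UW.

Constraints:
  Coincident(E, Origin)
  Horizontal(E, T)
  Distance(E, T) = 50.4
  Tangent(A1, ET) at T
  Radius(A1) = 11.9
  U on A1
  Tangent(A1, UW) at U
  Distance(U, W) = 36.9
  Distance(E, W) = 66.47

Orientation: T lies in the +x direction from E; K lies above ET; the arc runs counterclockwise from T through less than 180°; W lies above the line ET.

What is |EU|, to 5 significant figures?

63.375

Checks: |KU| = 11.90 ✓; ∠(KU, UW) = 90.00° ✓; |UW| = 36.90 ✓; |EW| = 66.47 ✓.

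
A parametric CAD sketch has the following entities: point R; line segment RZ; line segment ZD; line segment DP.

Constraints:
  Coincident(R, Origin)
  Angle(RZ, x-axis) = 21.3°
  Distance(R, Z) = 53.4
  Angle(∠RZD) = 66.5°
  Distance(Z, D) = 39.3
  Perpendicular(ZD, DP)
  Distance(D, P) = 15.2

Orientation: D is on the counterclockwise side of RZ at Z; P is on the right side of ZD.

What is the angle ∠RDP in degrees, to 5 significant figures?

159.81°

R is at the origin; RZ runs at 21.3° with length 53.4, so Z = 53.4·(cos 21.3°, sin 21.3°) = (49.752, 19.398). ∠RZD = 66.5°, so ZD runs at 21.3° + (180° − 66.5°) = 134.80° from the x-axis; with |ZD| = 39.3, D = Z + 39.3·(cos 134.80°, sin 134.80°) = (22.060, 47.284). The perpendicularity gives DP at right angles to ZD; with |DP| = 15.2 on the right of ZD, P = D + 15.2·(0.70957, 0.70463) = (32.846, 57.994). Then cos ∠RDP = DR·DP / (|DR||DP|), giving 159.81°.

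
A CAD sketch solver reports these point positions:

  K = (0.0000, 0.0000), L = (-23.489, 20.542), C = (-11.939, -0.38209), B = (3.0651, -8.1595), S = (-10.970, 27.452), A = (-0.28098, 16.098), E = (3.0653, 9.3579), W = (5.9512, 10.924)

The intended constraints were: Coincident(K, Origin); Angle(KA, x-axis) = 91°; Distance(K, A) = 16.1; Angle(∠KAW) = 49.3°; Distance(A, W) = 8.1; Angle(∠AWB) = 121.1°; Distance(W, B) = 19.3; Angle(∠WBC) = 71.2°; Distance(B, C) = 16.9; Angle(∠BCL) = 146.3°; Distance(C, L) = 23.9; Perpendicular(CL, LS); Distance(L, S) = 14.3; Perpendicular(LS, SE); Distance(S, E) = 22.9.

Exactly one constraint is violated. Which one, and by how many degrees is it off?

Perpendicular(LS, SE) — off by 8.90°.

K = (0.00, 0.00) ✓; KA at 91.00° ✓; |KA| = 16.10 ✓; ∠KAW = 49.30° ✓; |AW| = 8.100 ✓; ∠AWB = 121.1° ✓; |WB| = 19.30 ✓; ∠WBC = 71.20° ✓; |BC| = 16.90 ✓; ∠BCL = 146.3° ✓; |CL| = 23.90 ✓; ∠(CL, LS) = 90.00° ✓; |LS| = 14.30 ✓; ∠(LS, SE) = 81.10° ✗; |SE| = 22.90 ✓.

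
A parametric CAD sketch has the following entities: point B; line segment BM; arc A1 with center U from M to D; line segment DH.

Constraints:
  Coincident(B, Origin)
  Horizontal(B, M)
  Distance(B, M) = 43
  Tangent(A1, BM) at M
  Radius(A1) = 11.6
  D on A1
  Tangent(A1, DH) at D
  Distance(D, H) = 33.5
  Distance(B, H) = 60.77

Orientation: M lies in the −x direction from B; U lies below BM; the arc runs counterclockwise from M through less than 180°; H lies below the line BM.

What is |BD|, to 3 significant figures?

56.0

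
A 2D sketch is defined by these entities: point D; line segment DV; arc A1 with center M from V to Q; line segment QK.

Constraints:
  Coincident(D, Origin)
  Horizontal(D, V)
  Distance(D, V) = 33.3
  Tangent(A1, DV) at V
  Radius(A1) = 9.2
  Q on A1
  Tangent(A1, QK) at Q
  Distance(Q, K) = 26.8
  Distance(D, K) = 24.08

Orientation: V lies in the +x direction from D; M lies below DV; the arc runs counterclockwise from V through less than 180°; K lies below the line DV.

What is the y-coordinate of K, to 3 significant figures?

-22.6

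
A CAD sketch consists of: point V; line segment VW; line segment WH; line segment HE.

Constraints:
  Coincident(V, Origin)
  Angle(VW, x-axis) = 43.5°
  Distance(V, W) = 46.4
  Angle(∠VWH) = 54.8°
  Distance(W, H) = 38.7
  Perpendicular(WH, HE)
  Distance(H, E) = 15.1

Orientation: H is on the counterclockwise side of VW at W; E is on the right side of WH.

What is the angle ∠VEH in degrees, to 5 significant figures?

12.706°

V is at the origin; VW runs at 43.5° with length 46.4, so W = 46.4·(cos 43.5°, sin 43.5°) = (33.657, 31.940). ∠VWH = 54.8°, so WH runs at 43.5° + (180° − 54.8°) = 168.70° from the x-axis; with |WH| = 38.7, H = W + 38.7·(cos 168.70°, sin 168.70°) = (-4.2924, 39.523). The perpendicularity gives HE at right angles to WH; with |HE| = 15.1 on the right of WH, E = H + 15.1·(0.19595, 0.98061) = (-1.3336, 54.330). Then cos ∠VEH = EV·EH / (|EV||EH|), giving 12.706°.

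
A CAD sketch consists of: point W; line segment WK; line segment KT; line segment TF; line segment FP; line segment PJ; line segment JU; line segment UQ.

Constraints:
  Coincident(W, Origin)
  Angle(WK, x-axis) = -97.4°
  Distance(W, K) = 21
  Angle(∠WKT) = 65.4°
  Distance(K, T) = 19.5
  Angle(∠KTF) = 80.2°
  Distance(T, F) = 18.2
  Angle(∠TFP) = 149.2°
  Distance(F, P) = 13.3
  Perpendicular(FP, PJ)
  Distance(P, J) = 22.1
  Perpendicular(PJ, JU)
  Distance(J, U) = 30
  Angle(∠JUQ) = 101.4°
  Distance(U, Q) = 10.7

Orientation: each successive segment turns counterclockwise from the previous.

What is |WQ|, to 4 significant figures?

25.53

W is at the origin; WK runs at -97.4° with length 21.0, so K = (-2.705, -20.83). ∠WKT = 65.4° gives KT at 17.20° from the x-axis; with |KT| = 19.5, T = (15.92, -15.06). ∠KTF = 80.2° gives TF at 117.0° from the x-axis; with |TF| = 18.2, F = (7.661, 1.158). ∠TFP = 149.2° gives FP at 147.8° from the x-axis; with |FP| = 13.3, P = (-3.594, 8.245). FP ⟂ PJ, so PJ runs at -122.2°; with |PJ| = 22.1, J = (-15.37, -10.46). PJ is perpendicular to JU, so JU runs at -32.20°; with |JU| = 30.0, U = (10.02, -26.44). ∠JUQ = 101.4° gives UQ at 46.40° from the x-axis; with |UQ| = 10.7, Q = (17.39, -18.69). Then |WQ| = |Q − W| = 25.53.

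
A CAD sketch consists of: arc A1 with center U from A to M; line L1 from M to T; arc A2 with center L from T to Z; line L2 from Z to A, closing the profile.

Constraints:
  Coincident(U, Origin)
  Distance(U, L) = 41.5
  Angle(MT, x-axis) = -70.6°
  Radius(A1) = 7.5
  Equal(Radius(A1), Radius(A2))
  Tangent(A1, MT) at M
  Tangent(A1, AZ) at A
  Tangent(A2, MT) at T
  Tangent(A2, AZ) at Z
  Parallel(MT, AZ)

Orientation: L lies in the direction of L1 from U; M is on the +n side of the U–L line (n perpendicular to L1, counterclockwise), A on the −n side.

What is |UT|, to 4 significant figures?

42.17

The slot axis is L1's direction at -70.6°, so u = (cos -70.6°, sin -70.6°) = (0.3322, -0.9432) and n = (−sin -70.6°, cos -70.6°) = (0.9432, 0.3322). U is at the origin and L lies 41.5 along u from U, so L = 41.5·u = (13.78, -39.14). Tangency of A1 to both parallel lines with radius 7.5 puts M and A at U ± 7.5·n: M = (7.074, 2.491), A = (-7.074, -2.491). Equal radii place T and Z the same way about L: T = L + 7.5·n = (20.86, -36.65), Z = L − 7.5·n = (6.711, -41.63). Then |UT| = |T − U| = 42.17.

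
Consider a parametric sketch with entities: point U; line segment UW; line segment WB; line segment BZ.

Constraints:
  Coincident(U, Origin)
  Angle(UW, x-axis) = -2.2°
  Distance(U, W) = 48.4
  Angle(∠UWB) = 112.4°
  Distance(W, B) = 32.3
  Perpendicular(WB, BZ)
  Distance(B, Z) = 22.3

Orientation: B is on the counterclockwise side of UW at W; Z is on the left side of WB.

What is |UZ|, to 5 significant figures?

55.487

U is at the origin; UW runs at -2.2° with length 48.4, so W = 48.4·(cos -2.2°, sin -2.2°) = (48.364, -1.8580). ∠UWB = 112.4°, so WB runs at -2.2° + (180° − 112.4°) = 65.400° from the x-axis; with |WB| = 32.3, B = W + 32.3·(cos 65.400°, sin 65.400°) = (61.810, 27.510). WB ⟂ BZ; with |BZ| = 22.3 on the left of WB, Z = B + 22.3·(-0.90924, 0.41628) = (41.534, 36.793). Then |UZ| = |Z − U| = 55.487.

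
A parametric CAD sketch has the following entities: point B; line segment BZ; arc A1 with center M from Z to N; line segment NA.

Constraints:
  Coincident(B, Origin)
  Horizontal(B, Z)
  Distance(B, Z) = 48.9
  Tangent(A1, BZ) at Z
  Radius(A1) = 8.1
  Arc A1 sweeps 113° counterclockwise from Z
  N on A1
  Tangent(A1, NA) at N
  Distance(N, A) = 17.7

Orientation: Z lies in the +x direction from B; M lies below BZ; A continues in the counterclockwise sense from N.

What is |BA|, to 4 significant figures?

55.66

B is at the origin; B and Z share the same y with |BZ| = 48.9 and Z on the +x side, so Z = (48.90, 0.000). The tangent condition forces MZ to be normal to BZ, so M = Z + (0, -8.1) = (48.90, -8.100). On A1, Z sits at bearing 90° from M; a 113° counterclockwise sweep puts N at bearing 203°, so N = M + 8.1·(cos 203°, sin 203°) = (41.44, -11.26). A1 meets NA tangentially, so MN is at right angles to NA, so NA runs along (−sin 203°, cos 203°); with |NA| = 17.7, A = (48.36, -27.56). Then |BA| = |A − B| = 55.66.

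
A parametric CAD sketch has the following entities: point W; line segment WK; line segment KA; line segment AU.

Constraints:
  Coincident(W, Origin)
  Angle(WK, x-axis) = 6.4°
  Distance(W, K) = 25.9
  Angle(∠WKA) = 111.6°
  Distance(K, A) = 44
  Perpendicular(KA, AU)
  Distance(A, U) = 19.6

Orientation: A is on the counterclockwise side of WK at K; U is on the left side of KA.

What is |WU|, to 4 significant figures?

53.72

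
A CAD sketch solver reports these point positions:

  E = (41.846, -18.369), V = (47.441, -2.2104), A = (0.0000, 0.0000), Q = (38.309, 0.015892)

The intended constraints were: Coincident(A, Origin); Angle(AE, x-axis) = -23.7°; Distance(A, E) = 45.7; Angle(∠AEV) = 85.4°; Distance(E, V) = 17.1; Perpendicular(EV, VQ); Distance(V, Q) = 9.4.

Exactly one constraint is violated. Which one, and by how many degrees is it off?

Perpendicular(EV, VQ) — off by 5.40°.

A = (0.00, 0.00) ✓; AE at -23.70° ✓; |AE| = 45.70 ✓; ∠AEV = 85.40° ✓; |EV| = 17.10 ✓; ∠(EV, VQ) = 95.40° ✗; |VQ| = 9.399 ✓.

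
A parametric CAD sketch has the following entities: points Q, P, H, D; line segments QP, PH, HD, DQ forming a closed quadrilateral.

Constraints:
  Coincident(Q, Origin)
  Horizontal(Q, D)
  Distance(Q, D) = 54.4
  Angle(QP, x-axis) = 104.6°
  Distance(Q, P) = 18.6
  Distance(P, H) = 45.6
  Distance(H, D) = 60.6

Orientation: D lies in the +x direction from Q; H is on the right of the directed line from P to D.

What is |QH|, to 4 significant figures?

27.33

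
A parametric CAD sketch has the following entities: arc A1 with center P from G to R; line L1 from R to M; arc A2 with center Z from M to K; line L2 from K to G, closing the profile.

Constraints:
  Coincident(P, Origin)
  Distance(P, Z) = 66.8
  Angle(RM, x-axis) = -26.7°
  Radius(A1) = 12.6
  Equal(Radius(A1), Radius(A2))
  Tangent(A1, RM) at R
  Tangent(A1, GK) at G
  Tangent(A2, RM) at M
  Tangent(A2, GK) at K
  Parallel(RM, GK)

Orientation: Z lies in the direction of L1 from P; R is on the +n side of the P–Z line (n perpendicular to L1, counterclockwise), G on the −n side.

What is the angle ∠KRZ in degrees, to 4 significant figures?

9.987°

The slot axis is L1's direction at -26.7°, so u = (cos -26.7°, sin -26.7°) = (0.8934, -0.4493) and n = (−sin -26.7°, cos -26.7°) = (0.4493, 0.8934). P is at the origin and Z lies 66.8 along u from P, so Z = 66.8·u = (59.68, -30.01). Tangency of A1 to both parallel lines with radius 12.6 puts R and G at P ± 12.6·n: R = (5.661, 11.26), G = (-5.661, -11.26). Equal radii place M and K the same way about Z: M = Z + 12.6·n = (65.34, -18.76), K = Z − 12.6·n = (54.02, -41.27). Then cos ∠KRZ = RK·RZ / (|RK||RZ|), giving 9.987°.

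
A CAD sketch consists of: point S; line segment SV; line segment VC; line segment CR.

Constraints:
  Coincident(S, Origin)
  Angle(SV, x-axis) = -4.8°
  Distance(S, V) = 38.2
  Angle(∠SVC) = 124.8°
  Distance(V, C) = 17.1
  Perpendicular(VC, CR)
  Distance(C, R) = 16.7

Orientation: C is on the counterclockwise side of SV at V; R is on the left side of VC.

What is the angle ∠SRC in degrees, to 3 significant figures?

111°

∠SVC = 124.8°, so VC runs at -4.8° + (180° − 124.8°) = 50.4° from the x-axis; with |VC| = 17.1, C = V + 17.1·(cos 50.4°, sin 50.4°) = (49.0, 9.98). VC is perpendicular to CR; with |CR| = 16.7 on the left of VC, R = C + 16.7·(-0.771, 0.637) = (36.1, 20.6). Then cos ∠SRC = RS·RC / (|RS||RC|), giving 111°.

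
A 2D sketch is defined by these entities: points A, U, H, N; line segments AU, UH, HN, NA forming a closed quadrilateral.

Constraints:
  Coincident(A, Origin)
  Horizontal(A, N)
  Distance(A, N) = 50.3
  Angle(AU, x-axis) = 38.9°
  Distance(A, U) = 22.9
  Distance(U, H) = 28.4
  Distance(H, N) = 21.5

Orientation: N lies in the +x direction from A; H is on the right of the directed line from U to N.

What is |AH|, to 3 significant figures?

33.2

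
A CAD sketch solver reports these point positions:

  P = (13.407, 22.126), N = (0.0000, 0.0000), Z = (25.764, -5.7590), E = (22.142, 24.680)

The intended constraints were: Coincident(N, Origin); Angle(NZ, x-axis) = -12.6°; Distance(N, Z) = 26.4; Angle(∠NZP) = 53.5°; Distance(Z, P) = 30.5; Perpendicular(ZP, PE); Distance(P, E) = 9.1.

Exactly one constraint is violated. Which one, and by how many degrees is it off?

Perpendicular(ZP, PE) — off by 7.60°.

N = (0.00, 0.00) ✓; NZ at -12.60° ✓; |NZ| = 26.40 ✓; ∠NZP = 53.50° ✓; |ZP| = 30.50 ✓; ∠(ZP, PE) = 97.60° ✗; |PE| = 9.101 ✓.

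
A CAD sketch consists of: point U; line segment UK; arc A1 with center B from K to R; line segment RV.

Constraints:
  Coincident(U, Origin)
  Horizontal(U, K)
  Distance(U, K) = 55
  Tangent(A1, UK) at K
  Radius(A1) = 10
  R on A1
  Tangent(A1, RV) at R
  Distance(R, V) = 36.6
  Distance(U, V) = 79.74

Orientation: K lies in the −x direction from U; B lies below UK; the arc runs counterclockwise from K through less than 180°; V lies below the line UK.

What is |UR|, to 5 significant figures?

65.779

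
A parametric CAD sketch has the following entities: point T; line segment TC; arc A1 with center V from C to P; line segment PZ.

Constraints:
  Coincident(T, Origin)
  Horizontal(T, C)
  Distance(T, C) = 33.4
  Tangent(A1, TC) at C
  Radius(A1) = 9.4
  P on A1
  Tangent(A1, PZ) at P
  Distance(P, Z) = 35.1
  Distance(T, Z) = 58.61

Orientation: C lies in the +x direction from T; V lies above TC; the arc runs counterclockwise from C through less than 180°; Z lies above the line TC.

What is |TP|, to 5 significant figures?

44.055

Checks: |VP| = 9.400 ✓; ∠(VP, PZ) = 90.00° ✓; |PZ| = 35.10 ✓; |TZ| = 58.61 ✓.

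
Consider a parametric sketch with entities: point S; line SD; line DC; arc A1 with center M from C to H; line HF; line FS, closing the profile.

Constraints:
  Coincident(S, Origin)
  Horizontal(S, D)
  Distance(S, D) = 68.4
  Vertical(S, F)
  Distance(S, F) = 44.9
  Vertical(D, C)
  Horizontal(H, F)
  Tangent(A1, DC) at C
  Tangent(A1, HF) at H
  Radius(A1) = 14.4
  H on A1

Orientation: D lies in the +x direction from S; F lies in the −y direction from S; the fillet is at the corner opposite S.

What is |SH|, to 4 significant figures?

70.23

S is at the origin; SD is horizontal with |SD| = 68.4 and D on the +x side, so D = (68.40, 0.000). SF is vertical with |SF| = 44.9 and F on the −y side, so F = (0.000, -44.90). The virtual corner opposite S is at (68.40, -44.90). Tangency of A1 to DC means the radius MC is perpendicular to DC and A1 meets HF tangentially, so MH is at right angles to HF, with radius 14.4, so the center M sits 14.4 in from both sides at M = (54.00, -30.50). That places the tangent points at C = (68.40, -30.50) on DC and H = (54.00, -44.90) on HF. Then |SH| = |H − S| = 70.23.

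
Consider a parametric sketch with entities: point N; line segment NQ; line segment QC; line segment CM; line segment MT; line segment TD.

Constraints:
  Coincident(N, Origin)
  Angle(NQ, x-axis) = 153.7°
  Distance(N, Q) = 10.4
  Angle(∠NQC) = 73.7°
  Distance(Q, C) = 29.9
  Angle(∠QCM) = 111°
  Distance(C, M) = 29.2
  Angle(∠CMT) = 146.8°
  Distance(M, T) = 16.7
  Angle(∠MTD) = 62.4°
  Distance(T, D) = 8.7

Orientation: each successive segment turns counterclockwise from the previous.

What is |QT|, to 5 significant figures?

57.064

∠QCM = 111.0° gives CM at -31.000° from the x-axis; with |CM| = 29.2, M = (10.514, -39.877). ∠CMT = 146.8° gives MT at 2.2000° from the x-axis; with |MT| = 16.7, T = (27.201, -39.236). Then |QT| = |T − Q| = 57.064.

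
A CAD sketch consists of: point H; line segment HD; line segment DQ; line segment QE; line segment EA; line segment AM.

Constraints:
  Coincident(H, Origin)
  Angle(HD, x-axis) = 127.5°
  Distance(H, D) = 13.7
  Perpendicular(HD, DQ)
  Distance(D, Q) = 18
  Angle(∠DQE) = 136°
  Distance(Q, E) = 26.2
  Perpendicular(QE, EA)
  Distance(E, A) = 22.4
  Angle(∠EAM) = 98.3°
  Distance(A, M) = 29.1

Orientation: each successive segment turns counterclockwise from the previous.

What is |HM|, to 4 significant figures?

4.324

QE is perpendicular to EA, so EA runs at -8.500°; with |EA| = 22.4, A = (-4.339, -29.31). ∠EAM = 98.3° gives AM at 73.20° from the x-axis; with |AM| = 29.1, M = (4.072, -1.454). Then |HM| = |M − H| = 4.324.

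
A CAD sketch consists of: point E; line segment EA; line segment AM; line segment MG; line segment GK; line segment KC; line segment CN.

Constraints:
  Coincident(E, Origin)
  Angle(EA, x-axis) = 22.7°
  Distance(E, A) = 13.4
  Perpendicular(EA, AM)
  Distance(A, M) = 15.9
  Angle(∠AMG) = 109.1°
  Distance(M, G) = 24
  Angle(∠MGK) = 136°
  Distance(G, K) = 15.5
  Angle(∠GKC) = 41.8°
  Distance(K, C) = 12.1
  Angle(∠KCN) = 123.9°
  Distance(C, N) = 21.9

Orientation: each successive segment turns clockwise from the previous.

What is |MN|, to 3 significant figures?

14.2

∠GKC = 41.8° gives KC at 39.6° from the x-axis; with |KC| = 12.1, C = (-5.56, -17.2). ∠KCN = 123.9° gives CN at -16.5° from the x-axis; with |CN| = 21.9, N = (15.4, -23.4). Then |MN| = |N − M| = 14.2.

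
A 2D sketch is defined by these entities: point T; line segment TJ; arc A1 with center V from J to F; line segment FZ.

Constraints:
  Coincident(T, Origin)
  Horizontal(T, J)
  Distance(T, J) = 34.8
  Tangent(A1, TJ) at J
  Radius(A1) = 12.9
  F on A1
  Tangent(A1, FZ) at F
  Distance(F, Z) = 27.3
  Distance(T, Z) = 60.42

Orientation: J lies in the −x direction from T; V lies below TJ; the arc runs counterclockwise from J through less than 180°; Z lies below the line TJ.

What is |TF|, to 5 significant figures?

49.800

Checks: |VF| = 12.90 ✓; ∠(VF, FZ) = 90.00° ✓; |FZ| = 27.30 ✓; |TZ| = 60.42 ✓.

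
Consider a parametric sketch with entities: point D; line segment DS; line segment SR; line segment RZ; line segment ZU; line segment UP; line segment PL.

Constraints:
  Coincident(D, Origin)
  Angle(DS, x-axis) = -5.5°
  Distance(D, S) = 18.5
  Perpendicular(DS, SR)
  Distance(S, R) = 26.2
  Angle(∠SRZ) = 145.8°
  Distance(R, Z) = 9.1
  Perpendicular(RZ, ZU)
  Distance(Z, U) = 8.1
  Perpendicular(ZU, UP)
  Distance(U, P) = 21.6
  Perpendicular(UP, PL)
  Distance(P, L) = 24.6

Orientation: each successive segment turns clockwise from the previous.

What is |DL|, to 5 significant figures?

46.544

D is at the origin; DS runs at -5.5° with length 18.5, so S = (18.415, -1.7731). The perpendicularity gives SR at right angles to DS, so SR runs at -95.500°; with |SR| = 26.2, R = (15.904, -27.853). ∠SRZ = 145.8° gives RZ at -129.70° from the x-axis; with |RZ| = 9.1, Z = (10.091, -34.854). RZ ⟂ ZU, so ZU runs at 140.30°; with |ZU| = 8.1, U = (3.8587, -29.680). ZU ⟂ UP, so UP runs at 50.300°; with |UP| = 21.6, P = (17.656, -13.061). UP is perpendicular to PL, so PL runs at -39.700°; with |PL| = 24.6, L = (36.583, -28.775). Then |DL| = |L − D| = 46.544.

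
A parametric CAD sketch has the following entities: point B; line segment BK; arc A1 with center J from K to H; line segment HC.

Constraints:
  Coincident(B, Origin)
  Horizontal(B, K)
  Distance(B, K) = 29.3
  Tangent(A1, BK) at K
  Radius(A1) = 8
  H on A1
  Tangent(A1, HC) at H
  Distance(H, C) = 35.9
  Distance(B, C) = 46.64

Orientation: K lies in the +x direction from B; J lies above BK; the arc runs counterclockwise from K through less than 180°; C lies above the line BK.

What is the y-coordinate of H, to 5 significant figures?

12.048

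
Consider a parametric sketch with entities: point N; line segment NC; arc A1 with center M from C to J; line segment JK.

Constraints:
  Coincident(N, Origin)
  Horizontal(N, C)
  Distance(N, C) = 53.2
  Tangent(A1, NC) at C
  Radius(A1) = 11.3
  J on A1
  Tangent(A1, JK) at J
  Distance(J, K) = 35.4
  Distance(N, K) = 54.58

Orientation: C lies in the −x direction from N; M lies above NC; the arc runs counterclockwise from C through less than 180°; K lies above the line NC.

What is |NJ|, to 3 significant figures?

43.1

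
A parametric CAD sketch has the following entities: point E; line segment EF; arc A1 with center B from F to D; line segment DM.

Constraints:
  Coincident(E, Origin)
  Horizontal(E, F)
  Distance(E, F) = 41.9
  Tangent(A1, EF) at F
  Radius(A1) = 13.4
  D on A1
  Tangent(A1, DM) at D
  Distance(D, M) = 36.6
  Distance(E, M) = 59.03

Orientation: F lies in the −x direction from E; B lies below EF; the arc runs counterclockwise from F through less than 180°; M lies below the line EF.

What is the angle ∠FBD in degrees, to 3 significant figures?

127°

Checks: |EF| = 41.90 ✓; |BD| = 13.40 ✓; ∠(BD, DM) = 90.00° ✓; |DM| = 36.60 ✓; |EM| = 59.03 ✓.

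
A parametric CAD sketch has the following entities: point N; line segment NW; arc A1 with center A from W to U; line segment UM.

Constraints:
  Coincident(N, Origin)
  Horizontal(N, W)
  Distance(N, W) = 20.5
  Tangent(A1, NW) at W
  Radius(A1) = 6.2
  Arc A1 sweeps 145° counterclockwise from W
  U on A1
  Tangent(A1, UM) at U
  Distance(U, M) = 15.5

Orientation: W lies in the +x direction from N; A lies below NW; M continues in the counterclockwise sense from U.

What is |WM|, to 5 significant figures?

22.144

N is at the origin; NW is horizontal with |NW| = 20.5 and W on the +x side, so W = (20.500, 0.0000). Tangency of A1 to NW means the radius AW is perpendicular to NW, so A = W + (0, -6.2) = (20.500, -6.2000). On A1, W sits at bearing 90° from A; a 145° counterclockwise sweep puts U at bearing 235°, so U = A + 6.2·(cos 235°, sin 235°) = (16.944, -11.279). A1 meets UM tangentially, so AU is at right angles to UM, so UM runs along (−sin 235°, cos 235°); with |UM| = 15.5, M = (29.641, -20.169). Then |WM| = |M − W| = 22.144.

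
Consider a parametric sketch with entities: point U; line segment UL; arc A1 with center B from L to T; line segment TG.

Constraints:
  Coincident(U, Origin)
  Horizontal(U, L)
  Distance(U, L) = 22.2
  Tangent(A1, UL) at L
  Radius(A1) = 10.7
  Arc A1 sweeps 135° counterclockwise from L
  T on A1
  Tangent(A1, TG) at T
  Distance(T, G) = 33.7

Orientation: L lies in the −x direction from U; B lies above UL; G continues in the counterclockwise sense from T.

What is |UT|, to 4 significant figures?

23.41

U is at the origin; U and L share the same y with |UL| = 22.2 and L on the −x side, so L = (-22.20, 0.000). The tangent condition forces BL to be normal to UL, so B = L + (0, 10.7) = (-22.20, 10.70). On A1, L sits at bearing -90° from B; a 135° counterclockwise sweep puts T at bearing 45°, so T = B + 10.7·(cos 45°, sin 45°) = (-14.63, 18.27). Then |UT| = |T − U| = 23.41.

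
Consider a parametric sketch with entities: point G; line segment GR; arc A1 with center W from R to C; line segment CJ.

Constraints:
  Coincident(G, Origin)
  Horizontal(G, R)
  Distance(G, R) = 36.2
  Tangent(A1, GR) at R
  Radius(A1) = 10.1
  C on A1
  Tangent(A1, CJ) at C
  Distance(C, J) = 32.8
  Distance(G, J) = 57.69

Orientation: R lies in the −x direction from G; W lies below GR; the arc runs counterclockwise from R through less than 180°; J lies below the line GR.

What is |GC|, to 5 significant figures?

47.682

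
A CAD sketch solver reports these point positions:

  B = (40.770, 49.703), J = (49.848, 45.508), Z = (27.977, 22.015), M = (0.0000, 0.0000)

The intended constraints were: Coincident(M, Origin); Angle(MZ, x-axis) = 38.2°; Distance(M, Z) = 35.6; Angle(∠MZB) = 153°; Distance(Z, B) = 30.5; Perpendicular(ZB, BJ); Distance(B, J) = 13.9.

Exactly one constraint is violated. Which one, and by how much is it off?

Distance(B, J) = 13.9 — off by 3.90.

M = (0.00, 0.00) ✓; MZ at 38.20° ✓; |MZ| = 35.60 ✓; ∠MZB = 153.0° ✓; |ZB| = 30.50 ✓; ∠(ZB, BJ) = 90.00° ✓; |BJ| = 10.00 ✗.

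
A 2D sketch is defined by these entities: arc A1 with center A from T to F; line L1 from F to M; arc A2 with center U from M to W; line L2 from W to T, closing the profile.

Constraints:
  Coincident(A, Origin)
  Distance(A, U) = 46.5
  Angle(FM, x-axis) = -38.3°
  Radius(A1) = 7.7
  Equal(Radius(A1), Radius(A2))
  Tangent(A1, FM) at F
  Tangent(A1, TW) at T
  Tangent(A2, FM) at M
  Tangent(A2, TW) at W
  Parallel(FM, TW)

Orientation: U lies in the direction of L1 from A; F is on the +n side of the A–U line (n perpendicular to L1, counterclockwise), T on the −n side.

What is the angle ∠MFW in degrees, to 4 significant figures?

18.32°

The slot axis is L1's direction at -38.3°, so u = (cos -38.3°, sin -38.3°) = (0.7848, -0.6198) and n = (−sin -38.3°, cos -38.3°) = (0.6198, 0.7848). A is at the origin and U lies 46.5 along u from A, so U = 46.5·u = (36.49, -28.82). Tangency of A1 to both parallel lines with radius 7.7 puts F and T at A ± 7.7·n: F = (4.772, 6.043), T = (-4.772, -6.043). Equal radii place M and W the same way about U: M = U + 7.7·n = (41.26, -22.78), W = U − 7.7·n = (31.72, -34.86). Then cos ∠MFW = FM·FW / (|FM||FW|), giving 18.32°.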